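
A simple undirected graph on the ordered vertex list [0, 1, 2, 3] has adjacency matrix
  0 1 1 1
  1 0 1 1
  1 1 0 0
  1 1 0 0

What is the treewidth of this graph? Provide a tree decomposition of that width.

Treewidth 2.
One such decomposition:
Bags: B1 = {0, 1, 3}  B2 = {0, 1, 2}
Tree: B1–B2

Each bag holds 3 vertices, so the decomposition has width 2, which upper-bounds the treewidth. Conversely, {0, 1, 2} is a clique of size 3, and the vertices of any clique must share a bag in every tree decomposition; so some bag has ≥ 3 vertices and tw(G) ≥ 2. Hence tw(G) = 2 exactly.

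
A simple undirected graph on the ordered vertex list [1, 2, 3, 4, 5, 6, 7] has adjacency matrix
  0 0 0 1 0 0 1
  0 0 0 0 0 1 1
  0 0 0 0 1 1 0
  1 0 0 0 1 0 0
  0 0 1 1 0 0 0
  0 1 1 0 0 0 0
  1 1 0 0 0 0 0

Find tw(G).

2

A width-2 tree decomposition is:
Bags: B1 = {3, 4, 5}  B2 = {1, 3, 4}  B3 = {1, 3, 7}  B4 = {2, 3, 7}  B5 = {2, 3, 6}
Tree: B1–B2, B2–B3, B3–B4, B4–B5
The largest bag has 3 vertices, giving width 2; this decomposition certifies tw(G) ≤ 2. For the lower bound, G contains the cycle 3–5–4–1–7–2–6–3, so G is not a forest; only forests have treewidth ≤ 1, hence tw(G) ≥ 2. Therefore the treewidth is 2.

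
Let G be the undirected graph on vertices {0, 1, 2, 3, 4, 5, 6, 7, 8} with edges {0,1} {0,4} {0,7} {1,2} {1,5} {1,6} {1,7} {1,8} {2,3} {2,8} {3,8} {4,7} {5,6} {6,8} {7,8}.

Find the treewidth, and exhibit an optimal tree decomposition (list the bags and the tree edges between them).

Every bag has size at most 3, so the width is 3 − 1 = 2 and tw(G) ≤ 2. On the other hand G contains the 3-clique {0, 1, 7}. A clique must lie in a single bag of any decomposition, so no decomposition can have width below 2. Combining the bounds, tw(G) = 2.

Treewidth 2.
One such decomposition:
Bags: B1 = {1, 6, 8}  B2 = {1, 7, 8}  B3 = {1, 5, 6}  B4 = {0, 1, 7}  B5 = {0, 4, 7}  B6 = {1, 2, 8}  B7 = {2, 3, 8}
Tree: B1–B2, B1–B3, B2–B4, B4–B5, B2–B6, B6–B7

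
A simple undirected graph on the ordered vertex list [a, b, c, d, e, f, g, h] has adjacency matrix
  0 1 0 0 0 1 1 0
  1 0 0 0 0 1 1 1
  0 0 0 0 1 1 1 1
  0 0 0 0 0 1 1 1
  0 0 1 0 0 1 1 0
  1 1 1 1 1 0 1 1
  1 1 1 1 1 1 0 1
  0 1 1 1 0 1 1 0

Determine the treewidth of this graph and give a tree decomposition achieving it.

Treewidth 3.
One such decomposition:
Bags: B1 = {a, b, f, g}  B2 = {b, f, g, h}  B3 = {c, f, g, h}  B4 = {c, e, f, g}  B5 = {d, f, g, h}
Tree: B1–B2, B2–B3, B3–B4, B2–B5

Each bag holds 4 vertices, so the decomposition has width 3, which upper-bounds the treewidth. On the other hand G contains the 4-clique {c, e, f, g}. A clique must lie in a single bag of any decomposition, so no decomposition can have width below 3. Hence tw(G) = 3 exactly.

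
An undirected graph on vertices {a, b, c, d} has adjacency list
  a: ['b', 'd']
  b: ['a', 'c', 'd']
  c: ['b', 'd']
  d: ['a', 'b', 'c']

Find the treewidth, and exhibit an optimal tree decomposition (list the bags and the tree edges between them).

Treewidth 2.
One such decomposition:
Bags: B1 = {a, b, d}  B2 = {b, c, d}
Tree: B1–B2

Each bag holds 3 vertices, so the decomposition has width 2, which upper-bounds the treewidth. On the other hand G contains the 3-clique {b, c, d}. A clique must lie in a single bag of any decomposition, so no decomposition can have width below 2. Hence tw(G) = 2 exactly.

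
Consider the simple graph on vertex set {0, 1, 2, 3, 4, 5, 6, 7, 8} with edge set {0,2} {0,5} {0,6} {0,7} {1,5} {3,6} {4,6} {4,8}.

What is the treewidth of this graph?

1

A width-1 tree decomposition is:
Bags: B1 = {4, 8}  B2 = {4, 6}  B3 = {0, 6}  B4 = {0, 5}  B5 = {0, 2}  B6 = {0, 7}  B7 = {1, 5}  B8 = {3, 6}
Tree: B1–B2, B2–B3, B3–B4, B3–B5, B3–B6, B4–B7, B3–B8
Every bag has size at most 2, so the width is 2 − 1 = 1 and tw(G) ≤ 1. Any graph with an edge has treewidth ≥ 1, and G has the edge 8–4. The upper and lower bounds meet at 1, so that is the treewidth.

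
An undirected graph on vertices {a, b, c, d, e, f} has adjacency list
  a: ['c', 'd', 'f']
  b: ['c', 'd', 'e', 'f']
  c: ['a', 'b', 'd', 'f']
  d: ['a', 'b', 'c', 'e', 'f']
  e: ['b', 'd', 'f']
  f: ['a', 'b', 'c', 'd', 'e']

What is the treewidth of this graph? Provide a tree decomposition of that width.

Treewidth 3.
One optimal decomposition is:
Bags: B1 = {b, c, d, f}  B2 = {a, c, d, f}  B3 = {b, d, e, f}
Tree: B1–B2, B1–B3

Each bag holds 4 vertices, so the decomposition has width 3, which upper-bounds the treewidth. For the lower bound, the 4 vertices {b, d, e, f} are pairwise adjacent, and any tree decomposition puts a clique entirely inside one bag — forcing width ≥ 3. The upper and lower bounds meet at 3, so that is the treewidth.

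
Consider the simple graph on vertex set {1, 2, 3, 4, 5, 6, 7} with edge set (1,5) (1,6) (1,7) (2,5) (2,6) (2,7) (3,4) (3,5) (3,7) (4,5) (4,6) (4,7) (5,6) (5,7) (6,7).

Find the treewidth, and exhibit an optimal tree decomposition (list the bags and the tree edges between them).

The largest bag has 4 vertices, giving width 3; this decomposition certifies tw(G) ≤ 3. Conversely, {3, 4, 5, 7} is a clique of size 4, and the vertices of any clique must share a bag in every tree decomposition; so some bag has ≥ 4 vertices and tw(G) ≥ 3. Therefore the treewidth is 3.

Treewidth 3.
One optimal decomposition is:
Bags: B1 = {3, 4, 5, 7}  B2 = {4, 5, 6, 7}  B3 = {1, 5, 6, 7}  B4 = {2, 5, 6, 7}
Tree: B1–B2, B2–B3, B2–B4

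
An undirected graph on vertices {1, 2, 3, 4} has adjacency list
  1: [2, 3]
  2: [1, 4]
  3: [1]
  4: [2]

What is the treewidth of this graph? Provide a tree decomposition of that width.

Treewidth 1.
One such decomposition:
Bags: B1 = {1, 3}  B2 = {1, 2}  B3 = {2, 4}
Tree: B1–B2, B2–B3

The largest bag has 2 vertices, giving width 1; this decomposition certifies tw(G) ≤ 1. Since G has at least one edge (e.g. 3–1), it is not an edgeless graph, so tw(G) ≥ 1. The upper and lower bounds meet at 1, so that is the treewidth.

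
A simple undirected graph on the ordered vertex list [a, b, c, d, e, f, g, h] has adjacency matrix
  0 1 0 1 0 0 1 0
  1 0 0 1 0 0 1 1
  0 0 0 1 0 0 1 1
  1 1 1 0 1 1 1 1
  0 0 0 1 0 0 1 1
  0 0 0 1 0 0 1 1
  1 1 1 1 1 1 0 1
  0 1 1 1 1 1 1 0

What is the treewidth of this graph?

3

A width-3 tree decomposition is:
Bags: B1 = {b, d, g, h}  B2 = {d, f, g, h}  B3 = {d, e, g, h}  B4 = {a, b, d, g}  B5 = {c, d, g, h}
Tree: B1–B2, B2–B3, B1–B4, B1–B5
The largest bag has 4 vertices, giving width 3; this decomposition certifies tw(G) ≤ 3. For the lower bound, the 4 vertices {d, e, g, h} are pairwise adjacent, and any tree decomposition puts a clique entirely inside one bag — forcing width ≥ 3. The upper and lower bounds meet at 3, so that is the treewidth.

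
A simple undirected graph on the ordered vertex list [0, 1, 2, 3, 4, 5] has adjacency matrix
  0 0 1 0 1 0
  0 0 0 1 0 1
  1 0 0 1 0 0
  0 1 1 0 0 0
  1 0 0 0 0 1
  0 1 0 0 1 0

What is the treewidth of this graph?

2

A width-2 tree decomposition is:
Bags: B1 = {0, 2, 4}  B2 = {2, 3, 4}  B3 = {1, 3, 4}  B4 = {1, 4, 5}
Tree: B1–B2, B2–B3, B3–B4
The largest bag has 3 vertices, giving width 2; this decomposition certifies tw(G) ≤ 2. For the lower bound, G contains the cycle 4–0–2–3–1–5–4, so G is not a forest; only forests have treewidth ≤ 1, hence tw(G) ≥ 2. The upper and lower bounds meet at 2, so that is the treewidth.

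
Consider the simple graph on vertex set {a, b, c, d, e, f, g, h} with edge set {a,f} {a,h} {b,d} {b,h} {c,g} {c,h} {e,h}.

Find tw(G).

1

A width-1 tree decomposition is:
Bags: B1 = {c, h}  B2 = {b, h}  B3 = {c, g}  B4 = {a, h}  B5 = {a, f}  B6 = {e, h}  B7 = {b, d}
Tree: B1–B2, B1–B3, B1–B4, B4–B5, B4–B6, B2–B7
Each bag holds 2 vertices, so the decomposition has width 1, which upper-bounds the treewidth. G has an edge, so its treewidth is at least 1. Hence tw(G) = 1 exactly.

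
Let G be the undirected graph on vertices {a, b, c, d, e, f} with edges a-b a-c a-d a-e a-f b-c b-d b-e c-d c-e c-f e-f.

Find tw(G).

A width-3 tree decomposition is:
Bags: B1 = {a, b, c, e}  B2 = {a, c, e, f}  B3 = {a, b, c, d}
Tree: B1–B2, B1–B3
Every bag has size at most 4, so the width is 4 − 1 = 3 and tw(G) ≤ 3. For the lower bound, the 4 vertices {a, b, c, d} are pairwise adjacent, and any tree decomposition puts a clique entirely inside one bag — forcing width ≥ 3. Combining the bounds, tw(G) = 3.

3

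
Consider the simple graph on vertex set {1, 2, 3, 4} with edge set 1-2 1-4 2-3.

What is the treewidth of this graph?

1

A width-1 tree decomposition is:
Bags: B1 = {1, 4}  B2 = {1, 2}  B3 = {2, 3}
Tree: B1–B2, B2–B3
The largest bag has 2 vertices, giving width 1; this decomposition certifies tw(G) ≤ 1. Since G has at least one edge (e.g. 1–4), it is not an edgeless graph, so tw(G) ≥ 1. The upper and lower bounds meet at 1, so that is the treewidth.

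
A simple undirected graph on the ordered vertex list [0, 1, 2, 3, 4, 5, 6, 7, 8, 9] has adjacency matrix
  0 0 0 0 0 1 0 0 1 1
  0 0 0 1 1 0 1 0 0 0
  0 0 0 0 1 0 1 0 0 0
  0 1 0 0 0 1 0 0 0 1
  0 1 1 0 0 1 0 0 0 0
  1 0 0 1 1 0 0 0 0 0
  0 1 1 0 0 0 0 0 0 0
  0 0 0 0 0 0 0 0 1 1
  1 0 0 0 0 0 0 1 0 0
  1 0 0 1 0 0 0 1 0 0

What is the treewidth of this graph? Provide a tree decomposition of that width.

Each bag holds 3 vertices, so the decomposition has width 2, which upper-bounds the treewidth. For the lower bound, G contains the cycle 2–6–1–4–2, so G is not a forest; only forests have treewidth ≤ 1, hence tw(G) ≥ 2. Combining the bounds, tw(G) = 2.

Treewidth 2.
Bags: B1 = {2, 4, 6}  B2 = {1, 4, 6}  B3 = {1, 4, 5}  B4 = {1, 3, 5}  B5 = {0, 3, 5}  B6 = {0, 3, 9}  B7 = {0, 8, 9}  B8 = {7, 8, 9}
Tree: B1–B2, B2–B3, B3–B4, B4–B5, B5–B6, B6–B7, B7–B8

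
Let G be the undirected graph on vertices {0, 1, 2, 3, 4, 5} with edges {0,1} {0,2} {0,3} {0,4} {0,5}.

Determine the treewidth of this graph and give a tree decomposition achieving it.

The largest bag has 2 vertices, giving width 1; this decomposition certifies tw(G) ≤ 1. Any graph with an edge has treewidth ≥ 1, and G has the edge 5–0. Hence tw(G) = 1 exactly.

Treewidth 1.
One optimal decomposition is:
Bags: B1 = {0, 5}  B2 = {0, 1}  B3 = {0, 3}  B4 = {0, 4}  B5 = {0, 2}
Tree: B1–B2, B2–B3, B3–B4, B3–B5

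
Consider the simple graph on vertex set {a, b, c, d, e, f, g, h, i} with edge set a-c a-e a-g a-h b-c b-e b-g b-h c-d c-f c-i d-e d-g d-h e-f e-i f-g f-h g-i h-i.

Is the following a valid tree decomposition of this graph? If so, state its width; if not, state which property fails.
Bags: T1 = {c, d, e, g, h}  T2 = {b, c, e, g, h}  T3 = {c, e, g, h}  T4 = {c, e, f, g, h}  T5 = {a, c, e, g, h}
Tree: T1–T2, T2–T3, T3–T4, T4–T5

A tree decomposition must satisfy three properties: every vertex lies in some bag; for every edge, both endpoints lie together in some bag; and for every vertex, the bags containing it form a connected subtree. Here vertex i appears in no bag, so the decomposition is invalid.

No — vertex i appears in no bag.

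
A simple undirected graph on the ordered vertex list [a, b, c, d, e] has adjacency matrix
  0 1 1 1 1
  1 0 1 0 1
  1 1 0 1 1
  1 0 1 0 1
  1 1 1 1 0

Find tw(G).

A width-3 tree decomposition is:
Bags: B1 = {a, b, c, e}  B2 = {a, c, d, e}
Tree: B1–B2
The largest bag has 4 vertices, giving width 3; this decomposition certifies tw(G) ≤ 3. On the other hand G contains the 4-clique {a, c, d, e}. A clique must lie in a single bag of any decomposition, so no decomposition can have width below 3. Therefore the treewidth is 3.

3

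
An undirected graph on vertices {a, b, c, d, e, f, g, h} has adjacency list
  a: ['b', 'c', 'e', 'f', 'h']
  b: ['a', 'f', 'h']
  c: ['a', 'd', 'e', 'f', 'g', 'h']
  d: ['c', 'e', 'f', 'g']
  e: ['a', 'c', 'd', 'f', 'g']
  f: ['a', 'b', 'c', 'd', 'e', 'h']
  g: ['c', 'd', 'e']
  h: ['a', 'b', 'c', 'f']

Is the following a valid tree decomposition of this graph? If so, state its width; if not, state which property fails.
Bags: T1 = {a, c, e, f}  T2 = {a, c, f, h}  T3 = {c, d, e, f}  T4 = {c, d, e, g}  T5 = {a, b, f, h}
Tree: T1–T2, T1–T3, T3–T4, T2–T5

Yes; width 3.

Vertex coverage: the bags together contain {a, b, c, d, e, f, g, h}, the full vertex set. Edge coverage: each edge of G has both endpoints in at least one bag. Running intersection: for every vertex, the bags containing it form a connected subtree. All three properties hold, so this is a valid tree decomposition of width max|bag| − 1 = 3, and hence tw(G) ≤ 3.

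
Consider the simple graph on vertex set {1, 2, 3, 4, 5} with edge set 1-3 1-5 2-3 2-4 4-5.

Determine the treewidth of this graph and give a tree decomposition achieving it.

Treewidth 2.
One optimal decomposition is:
Bags: B1 = {2, 3, 4}  B2 = {3, 4, 5}  B3 = {1, 3, 5}
Tree: B1–B2, B2–B3

The largest bag has 3 vertices, giving width 2; this decomposition certifies tw(G) ≤ 2. The edges 3–2–4–5–1–3 form a cycle, so G is not a tree and its treewidth is at least 2. Therefore the treewidth is 2.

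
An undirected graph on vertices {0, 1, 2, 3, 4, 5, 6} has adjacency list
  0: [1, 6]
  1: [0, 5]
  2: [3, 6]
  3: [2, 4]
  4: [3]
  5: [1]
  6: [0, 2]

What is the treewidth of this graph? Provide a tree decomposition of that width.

Treewidth 1.
Bags: B1 = {1, 5}  B2 = {0, 1}  B3 = {0, 6}  B4 = {2, 6}  B5 = {2, 3}  B6 = {3, 4}
Tree: B1–B2, B2–B3, B3–B4, B4–B5, B5–B6

The largest bag has 2 vertices, giving width 1; this decomposition certifies tw(G) ≤ 1. Any graph with an edge has treewidth ≥ 1, and G has the edge 5–1. The upper and lower bounds meet at 1, so that is the treewidth.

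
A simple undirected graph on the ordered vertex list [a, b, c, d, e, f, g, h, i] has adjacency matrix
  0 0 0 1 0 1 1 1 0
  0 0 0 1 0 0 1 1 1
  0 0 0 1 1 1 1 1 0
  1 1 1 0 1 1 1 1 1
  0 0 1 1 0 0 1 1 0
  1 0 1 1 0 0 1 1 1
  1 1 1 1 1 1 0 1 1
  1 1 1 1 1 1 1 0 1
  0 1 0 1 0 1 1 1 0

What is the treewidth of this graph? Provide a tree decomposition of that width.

The largest bag has 5 vertices, giving width 4; this decomposition certifies tw(G) ≤ 4. On the other hand G contains the 5-clique {c, d, e, g, h}. A clique must lie in a single bag of any decomposition, so no decomposition can have width below 4. The upper and lower bounds meet at 4, so that is the treewidth.

Treewidth 4.
One optimal decomposition is:
Bags: B1 = {a, d, f, g, h}  B2 = {c, d, f, g, h}  B3 = {c, d, e, g, h}  B4 = {d, f, g, h, i}  B5 = {b, d, g, h, i}
Tree: B1–B2, B2–B3, B1–B4, B4–B5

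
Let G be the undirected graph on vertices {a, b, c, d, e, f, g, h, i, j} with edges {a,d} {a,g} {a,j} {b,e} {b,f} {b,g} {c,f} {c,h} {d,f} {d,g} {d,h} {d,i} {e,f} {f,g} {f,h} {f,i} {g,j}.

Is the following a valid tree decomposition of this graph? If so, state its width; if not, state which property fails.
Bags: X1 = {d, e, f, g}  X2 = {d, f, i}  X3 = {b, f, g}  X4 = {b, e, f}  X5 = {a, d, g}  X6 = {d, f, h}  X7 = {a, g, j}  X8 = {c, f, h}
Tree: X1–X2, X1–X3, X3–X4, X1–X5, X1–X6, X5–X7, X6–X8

A tree decomposition must satisfy three properties: every vertex lies in some bag; for every edge, both endpoints lie together in some bag; and for every vertex, the bags containing it form a connected subtree. Here bags containing vertex e are not connected in the tree, so the decomposition is invalid.

No — bags containing vertex e are not connected in the tree.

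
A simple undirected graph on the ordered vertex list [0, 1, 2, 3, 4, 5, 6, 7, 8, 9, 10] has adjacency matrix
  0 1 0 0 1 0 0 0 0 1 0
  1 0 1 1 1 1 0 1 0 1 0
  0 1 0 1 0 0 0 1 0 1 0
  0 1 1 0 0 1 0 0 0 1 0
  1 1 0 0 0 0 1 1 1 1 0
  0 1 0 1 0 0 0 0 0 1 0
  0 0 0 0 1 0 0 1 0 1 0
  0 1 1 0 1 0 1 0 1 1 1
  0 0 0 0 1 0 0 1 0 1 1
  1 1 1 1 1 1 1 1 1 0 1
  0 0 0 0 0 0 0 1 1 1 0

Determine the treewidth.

3

A width-3 tree decomposition is:
Bags: B1 = {4, 7, 8, 9}  B2 = {1, 4, 7, 9}  B3 = {1, 2, 7, 9}  B4 = {1, 2, 3, 9}  B5 = {4, 6, 7, 9}  B6 = {1, 3, 5, 9}  B7 = {7, 8, 9, 10}  B8 = {0, 1, 4, 9}
Tree: B1–B2, B2–B3, B3–B4, B2–B5, B4–B6, B1–B7, B2–B8
The largest bag has 4 vertices, giving width 3; this decomposition certifies tw(G) ≤ 3. On the other hand G contains the 4-clique {7, 8, 9, 10}. A clique must lie in a single bag of any decomposition, so no decomposition can have width below 3. Hence tw(G) = 3 exactly.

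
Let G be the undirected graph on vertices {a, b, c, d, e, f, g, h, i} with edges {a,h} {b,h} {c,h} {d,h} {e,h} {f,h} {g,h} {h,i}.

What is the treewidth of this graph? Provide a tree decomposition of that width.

The largest bag has 2 vertices, giving width 1; this decomposition certifies tw(G) ≤ 1. Any graph with an edge has treewidth ≥ 1, and G has the edge h–e. Therefore the treewidth is 1.

Treewidth 1.
One optimal decomposition is:
Bags: B1 = {e, h}  B2 = {g, h}  B3 = {a, h}  B4 = {f, h}  B5 = {h, i}  B6 = {b, h}  B7 = {d, h}  B8 = {c, h}
Tree: B1–B2, B2–B3, B1–B4, B2–B5, B2–B6, B3–B7, B7–B8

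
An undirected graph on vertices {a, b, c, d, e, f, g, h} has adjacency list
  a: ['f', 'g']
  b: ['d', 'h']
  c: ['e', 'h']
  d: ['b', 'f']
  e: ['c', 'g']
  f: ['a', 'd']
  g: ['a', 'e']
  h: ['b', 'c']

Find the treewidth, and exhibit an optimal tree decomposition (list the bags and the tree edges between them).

Every bag has size at most 3, so the width is 3 − 1 = 2 and tw(G) ≤ 2. The edges d–f–a–g–e–c–h–b–d form a cycle, so G is not a tree and its treewidth is at least 2. Therefore the treewidth is 2.

Treewidth 2.
One optimal decomposition is:
Bags: B1 = {a, d, f}  B2 = {a, d, g}  B3 = {d, e, g}  B4 = {c, d, e}  B5 = {c, d, h}  B6 = {b, d, h}
Tree: B1–B2, B2–B3, B3–B4, B4–B5, B5–B6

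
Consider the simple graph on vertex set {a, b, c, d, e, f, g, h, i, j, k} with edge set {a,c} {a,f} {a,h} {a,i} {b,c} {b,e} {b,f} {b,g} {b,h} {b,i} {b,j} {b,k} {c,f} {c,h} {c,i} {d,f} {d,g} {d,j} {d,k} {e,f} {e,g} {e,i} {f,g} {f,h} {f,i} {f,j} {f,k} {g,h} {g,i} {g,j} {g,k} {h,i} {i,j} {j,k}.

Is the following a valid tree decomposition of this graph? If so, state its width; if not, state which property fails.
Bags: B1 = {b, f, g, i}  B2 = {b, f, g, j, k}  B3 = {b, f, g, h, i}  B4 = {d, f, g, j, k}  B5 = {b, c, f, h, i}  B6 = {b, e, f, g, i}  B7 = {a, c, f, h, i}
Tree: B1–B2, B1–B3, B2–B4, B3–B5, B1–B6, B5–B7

A tree decomposition must satisfy three properties: every vertex lies in some bag; for every edge, both endpoints lie together in some bag; and for every vertex, the bags containing it form a connected subtree. Here edge (j,i) lies in no bag, so the decomposition is invalid.

No — edge (j,i) lies in no bag.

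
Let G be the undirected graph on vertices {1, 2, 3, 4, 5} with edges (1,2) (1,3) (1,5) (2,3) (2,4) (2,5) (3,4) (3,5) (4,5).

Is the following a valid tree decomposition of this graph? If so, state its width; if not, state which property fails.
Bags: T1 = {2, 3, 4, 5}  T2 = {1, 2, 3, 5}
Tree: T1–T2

Yes; width 3.

Every vertex of G appears in some bag (union = {1, 2, 3, 4, 5}); every edge is covered by a bag; and for each vertex v the set of bags containing v is connected in the bag tree. The decomposition is therefore valid. The largest bag has 4 vertices, so the width is 3.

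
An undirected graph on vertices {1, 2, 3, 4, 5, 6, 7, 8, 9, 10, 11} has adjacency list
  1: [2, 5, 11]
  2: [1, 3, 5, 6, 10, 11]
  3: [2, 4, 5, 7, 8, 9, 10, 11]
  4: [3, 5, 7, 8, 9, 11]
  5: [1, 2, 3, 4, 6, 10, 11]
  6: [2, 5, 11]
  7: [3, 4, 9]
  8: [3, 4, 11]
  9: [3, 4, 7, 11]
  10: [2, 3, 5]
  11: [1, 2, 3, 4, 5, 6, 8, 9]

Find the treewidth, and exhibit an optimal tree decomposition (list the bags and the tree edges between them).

Treewidth 3.
One such decomposition:
Bags: B1 = {3, 4, 9, 11}  B2 = {3, 4, 5, 11}  B3 = {3, 4, 7, 9}  B4 = {2, 3, 5, 11}  B5 = {1, 2, 5, 11}  B6 = {2, 5, 6, 11}  B7 = {2, 3, 5, 10}  B8 = {3, 4, 8, 11}
Tree: B1–B2, B1–B3, B2–B4, B4–B5, B5–B6, B4–B7, B2–B8

The largest bag has 4 vertices, giving width 3; this decomposition certifies tw(G) ≤ 3. For the lower bound, the 4 vertices {1, 2, 5, 11} are pairwise adjacent, and any tree decomposition puts a clique entirely inside one bag — forcing width ≥ 3. The upper and lower bounds meet at 3, so that is the treewidth.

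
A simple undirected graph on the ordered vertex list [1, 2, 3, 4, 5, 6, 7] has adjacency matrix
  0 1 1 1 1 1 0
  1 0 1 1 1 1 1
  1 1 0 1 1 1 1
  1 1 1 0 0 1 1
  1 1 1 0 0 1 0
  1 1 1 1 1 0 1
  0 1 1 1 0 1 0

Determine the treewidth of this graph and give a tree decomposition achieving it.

Treewidth 4.
Bags: B1 = {1, 2, 3, 4, 6}  B2 = {2, 3, 4, 6, 7}  B3 = {1, 2, 3, 5, 6}
Tree: B1–B2, B1–B3

The largest bag has 5 vertices, giving width 4; this decomposition certifies tw(G) ≤ 4. For the lower bound, the 5 vertices {1, 2, 3, 4, 6} are pairwise adjacent, and any tree decomposition puts a clique entirely inside one bag — forcing width ≥ 4. Hence tw(G) = 4 exactly.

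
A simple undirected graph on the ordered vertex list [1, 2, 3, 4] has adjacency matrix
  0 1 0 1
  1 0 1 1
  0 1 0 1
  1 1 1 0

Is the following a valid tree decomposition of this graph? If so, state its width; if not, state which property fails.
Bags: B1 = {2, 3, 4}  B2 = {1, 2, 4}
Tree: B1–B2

Yes; width 2.

Checking the three conditions: (i) the bags cover all of {1, 2, 3, 4}; (ii) for each edge, some bag contains both endpoints; (iii) the bags containing any fixed vertex form a subtree. All hold, so the decomposition is valid with width 3 − 1 = 2.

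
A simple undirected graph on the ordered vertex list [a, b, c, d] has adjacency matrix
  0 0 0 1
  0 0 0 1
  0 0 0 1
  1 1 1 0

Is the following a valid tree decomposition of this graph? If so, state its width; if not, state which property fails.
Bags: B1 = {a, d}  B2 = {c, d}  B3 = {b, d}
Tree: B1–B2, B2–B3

Yes; width 1.

Vertex coverage: the bags together contain {a, b, c, d}, the full vertex set. Edge coverage: each edge of G has both endpoints in at least one bag. Running intersection: for every vertex, the bags containing it form a connected subtree. All three properties hold, so this is a valid tree decomposition of width max|bag| − 1 = 1, and hence tw(G) ≤ 1.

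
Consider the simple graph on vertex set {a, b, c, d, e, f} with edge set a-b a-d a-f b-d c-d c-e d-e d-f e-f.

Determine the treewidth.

2

A width-2 tree decomposition is:
Bags: B1 = {d, e, f}  B2 = {a, d, f}  B3 = {a, b, d}  B4 = {c, d, e}
Tree: B1–B2, B2–B3, B1–B4
The largest bag has 3 vertices, giving width 2; this decomposition certifies tw(G) ≤ 2. For the lower bound, the 3 vertices {c, d, e} are pairwise adjacent, and any tree decomposition puts a clique entirely inside one bag — forcing width ≥ 2. The upper and lower bounds meet at 2, so that is the treewidth.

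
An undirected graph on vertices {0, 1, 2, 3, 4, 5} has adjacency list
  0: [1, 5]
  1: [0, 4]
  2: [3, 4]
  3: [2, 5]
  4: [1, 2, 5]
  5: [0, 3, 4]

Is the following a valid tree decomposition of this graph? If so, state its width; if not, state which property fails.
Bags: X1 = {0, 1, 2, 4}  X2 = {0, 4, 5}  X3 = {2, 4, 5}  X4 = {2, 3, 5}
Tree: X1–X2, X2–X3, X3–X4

A tree decomposition must satisfy three properties: every vertex lies in some bag; for every edge, both endpoints lie together in some bag; and for every vertex, the bags containing it form a connected subtree. Here bags containing vertex 2 are not connected in the tree, so the decomposition is invalid.

No — bags containing vertex 2 are not connected in the tree.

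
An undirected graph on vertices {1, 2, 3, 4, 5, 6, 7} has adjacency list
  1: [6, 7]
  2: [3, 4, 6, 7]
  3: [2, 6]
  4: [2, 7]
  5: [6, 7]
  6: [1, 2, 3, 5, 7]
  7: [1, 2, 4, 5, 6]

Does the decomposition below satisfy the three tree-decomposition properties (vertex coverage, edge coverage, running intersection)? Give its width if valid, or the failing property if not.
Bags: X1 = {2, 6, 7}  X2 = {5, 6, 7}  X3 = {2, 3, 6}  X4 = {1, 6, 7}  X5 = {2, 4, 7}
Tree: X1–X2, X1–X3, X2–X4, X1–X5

Checking the three conditions: (i) the bags cover all of {1, 2, 3, 4, 5, 6, 7}; (ii) for each edge, some bag contains both endpoints; (iii) the bags containing any fixed vertex form a subtree. All hold, so the decomposition is valid with width 3 − 1 = 2.

Yes; width 2.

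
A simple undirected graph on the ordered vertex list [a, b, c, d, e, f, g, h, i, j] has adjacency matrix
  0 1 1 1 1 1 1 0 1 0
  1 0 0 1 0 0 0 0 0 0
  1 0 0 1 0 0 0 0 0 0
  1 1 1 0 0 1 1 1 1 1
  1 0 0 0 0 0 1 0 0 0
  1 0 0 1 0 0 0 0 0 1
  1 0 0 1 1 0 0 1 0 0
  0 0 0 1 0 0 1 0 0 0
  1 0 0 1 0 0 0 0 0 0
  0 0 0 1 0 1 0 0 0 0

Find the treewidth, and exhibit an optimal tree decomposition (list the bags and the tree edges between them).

Treewidth 2.
One optimal decomposition is:
Bags: B1 = {a, d, g}  B2 = {a, d, i}  B3 = {a, b, d}  B4 = {d, g, h}  B5 = {a, e, g}  B6 = {a, c, d}  B7 = {a, d, f}  B8 = {d, f, j}
Tree: B1–B2, B2–B3, B1–B4, B1–B5, B1–B6, B6–B7, B7–B8

The largest bag has 3 vertices, giving width 2; this decomposition certifies tw(G) ≤ 2. For the lower bound, the 3 vertices {d, f, j} are pairwise adjacent, and any tree decomposition puts a clique entirely inside one bag — forcing width ≥ 2. Hence tw(G) = 2 exactly.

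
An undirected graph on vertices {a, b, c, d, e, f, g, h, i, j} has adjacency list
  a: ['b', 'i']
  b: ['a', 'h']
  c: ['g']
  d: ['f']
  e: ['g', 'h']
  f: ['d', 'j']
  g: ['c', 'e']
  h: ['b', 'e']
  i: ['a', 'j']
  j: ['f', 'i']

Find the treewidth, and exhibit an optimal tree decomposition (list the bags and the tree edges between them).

Treewidth 1.
One optimal decomposition is:
Bags: B1 = {d, f}  B2 = {f, j}  B3 = {i, j}  B4 = {a, i}  B5 = {a, b}  B6 = {b, h}  B7 = {e, h}  B8 = {e, g}  B9 = {c, g}
Tree: B1–B2, B2–B3, B3–B4, B4–B5, B5–B6, B6–B7, B7–B8, B8–B9

Each bag holds 2 vertices, so the decomposition has width 1, which upper-bounds the treewidth. Any graph with an edge has treewidth ≥ 1, and G has the edge d–f. Combining the bounds, tw(G) = 1.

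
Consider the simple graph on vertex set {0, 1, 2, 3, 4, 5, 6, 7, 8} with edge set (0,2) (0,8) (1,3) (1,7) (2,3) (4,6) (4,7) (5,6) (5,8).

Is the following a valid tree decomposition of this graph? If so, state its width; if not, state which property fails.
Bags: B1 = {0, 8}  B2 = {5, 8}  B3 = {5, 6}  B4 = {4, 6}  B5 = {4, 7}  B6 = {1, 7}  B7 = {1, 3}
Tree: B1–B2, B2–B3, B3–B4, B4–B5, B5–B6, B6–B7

A tree decomposition must satisfy three properties: every vertex lies in some bag; for every edge, both endpoints lie together in some bag; and for every vertex, the bags containing it form a connected subtree. Here vertex 2 appears in no bag, so the decomposition is invalid.

No — vertex 2 appears in no bag.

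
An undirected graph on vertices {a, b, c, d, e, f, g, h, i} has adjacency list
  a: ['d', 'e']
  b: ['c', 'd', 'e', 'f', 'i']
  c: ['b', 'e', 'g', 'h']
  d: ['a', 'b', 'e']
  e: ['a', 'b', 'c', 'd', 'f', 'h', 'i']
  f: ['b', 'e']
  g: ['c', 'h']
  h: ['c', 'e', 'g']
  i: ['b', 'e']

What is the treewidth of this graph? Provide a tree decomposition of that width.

Treewidth 2.
Bags: B1 = {b, e, f}  B2 = {b, d, e}  B3 = {b, c, e}  B4 = {a, d, e}  B5 = {b, e, i}  B6 = {c, e, h}  B7 = {c, g, h}
Tree: B1–B2, B1–B3, B2–B4, B1–B5, B3–B6, B6–B7

The largest bag has 3 vertices, giving width 2; this decomposition certifies tw(G) ≤ 2. Conversely, {c, g, h} is a clique of size 3, and the vertices of any clique must share a bag in every tree decomposition; so some bag has ≥ 3 vertices and tw(G) ≥ 2. The upper and lower bounds meet at 2, so that is the treewidth.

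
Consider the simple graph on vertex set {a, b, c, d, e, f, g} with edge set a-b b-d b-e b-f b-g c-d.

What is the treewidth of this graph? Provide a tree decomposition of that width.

Treewidth 1.
One optimal decomposition is:
Bags: B1 = {b, d}  B2 = {b, f}  B3 = {b, g}  B4 = {a, b}  B5 = {b, e}  B6 = {c, d}
Tree: B1–B2, B1–B3, B2–B4, B2–B5, B1–B6

Every bag has size at most 2, so the width is 2 − 1 = 1 and tw(G) ≤ 1. Any graph with an edge has treewidth ≥ 1, and G has the edge d–b. Hence tw(G) = 1 exactly.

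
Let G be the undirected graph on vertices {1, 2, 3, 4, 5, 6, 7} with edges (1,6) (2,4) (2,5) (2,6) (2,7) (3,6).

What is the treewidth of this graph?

1

A width-1 tree decomposition is:
Bags: B1 = {2, 6}  B2 = {3, 6}  B3 = {2, 4}  B4 = {2, 5}  B5 = {2, 7}  B6 = {1, 6}
Tree: B1–B2, B1–B3, B3–B4, B3–B5, B1–B6
Each bag holds 2 vertices, so the decomposition has width 1, which upper-bounds the treewidth. G has an edge, so its treewidth is at least 1. Therefore the treewidth is 1.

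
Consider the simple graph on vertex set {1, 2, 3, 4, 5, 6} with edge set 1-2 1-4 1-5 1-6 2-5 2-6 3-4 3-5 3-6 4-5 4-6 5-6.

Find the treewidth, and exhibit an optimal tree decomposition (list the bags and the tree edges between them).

Treewidth 3.
Bags: B1 = {1, 4, 5, 6}  B2 = {1, 2, 5, 6}  B3 = {3, 4, 5, 6}
Tree: B1–B2, B1–B3

Each bag holds 4 vertices, so the decomposition has width 3, which upper-bounds the treewidth. Conversely, {1, 2, 5, 6} is a clique of size 4, and the vertices of any clique must share a bag in every tree decomposition; so some bag has ≥ 4 vertices and tw(G) ≥ 3. Hence tw(G) = 3 exactly.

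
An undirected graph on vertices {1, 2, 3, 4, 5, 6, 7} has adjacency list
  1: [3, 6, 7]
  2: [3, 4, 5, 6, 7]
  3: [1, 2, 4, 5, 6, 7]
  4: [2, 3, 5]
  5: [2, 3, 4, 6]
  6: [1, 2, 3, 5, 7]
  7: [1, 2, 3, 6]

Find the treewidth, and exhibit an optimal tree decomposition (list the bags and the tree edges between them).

Treewidth 3.
One optimal decomposition is:
Bags: B1 = {2, 3, 5, 6}  B2 = {2, 3, 4, 5}  B3 = {2, 3, 6, 7}  B4 = {1, 3, 6, 7}
Tree: B1–B2, B1–B3, B3–B4

Each bag holds 4 vertices, so the decomposition has width 3, which upper-bounds the treewidth. Conversely, {1, 3, 6, 7} is a clique of size 4, and the vertices of any clique must share a bag in every tree decomposition; so some bag has ≥ 4 vertices and tw(G) ≥ 3. The upper and lower bounds meet at 3, so that is the treewidth.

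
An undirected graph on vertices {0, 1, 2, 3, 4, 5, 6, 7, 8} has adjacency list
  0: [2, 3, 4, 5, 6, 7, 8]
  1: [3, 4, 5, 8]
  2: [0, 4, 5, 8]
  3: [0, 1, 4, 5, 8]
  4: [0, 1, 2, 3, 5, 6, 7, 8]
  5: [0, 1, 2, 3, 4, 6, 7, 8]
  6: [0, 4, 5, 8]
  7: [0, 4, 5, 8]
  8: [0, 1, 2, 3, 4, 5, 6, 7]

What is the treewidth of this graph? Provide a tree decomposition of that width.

Treewidth 4.
One such decomposition:
Bags: B1 = {0, 3, 4, 5, 8}  B2 = {0, 4, 5, 6, 8}  B3 = {1, 3, 4, 5, 8}  B4 = {0, 4, 5, 7, 8}  B5 = {0, 2, 4, 5, 8}
Tree: B1–B2, B1–B3, B1–B4, B2–B5

Each bag holds 5 vertices, so the decomposition has width 4, which upper-bounds the treewidth. For the lower bound, the 5 vertices {0, 2, 4, 5, 8} are pairwise adjacent, and any tree decomposition puts a clique entirely inside one bag — forcing width ≥ 4. Therefore the treewidth is 4.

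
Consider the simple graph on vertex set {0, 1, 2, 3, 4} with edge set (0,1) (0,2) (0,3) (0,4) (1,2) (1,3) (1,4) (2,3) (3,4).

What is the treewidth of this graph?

3

A width-3 tree decomposition is:
Bags: B1 = {0, 1, 3, 4}  B2 = {0, 1, 2, 3}
Tree: B1–B2
Every bag has size at most 4, so the width is 4 − 1 = 3 and tw(G) ≤ 3. Conversely, {0, 1, 2, 3} is a clique of size 4, and the vertices of any clique must share a bag in every tree decomposition; so some bag has ≥ 4 vertices and tw(G) ≥ 3. Therefore the treewidth is 3.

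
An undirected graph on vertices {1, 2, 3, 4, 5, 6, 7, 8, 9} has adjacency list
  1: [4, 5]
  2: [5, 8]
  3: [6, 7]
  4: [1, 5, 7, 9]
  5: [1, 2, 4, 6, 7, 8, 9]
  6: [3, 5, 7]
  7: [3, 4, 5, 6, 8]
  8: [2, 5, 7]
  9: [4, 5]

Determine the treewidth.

A width-2 tree decomposition is:
Bags: B1 = {5, 7, 8}  B2 = {4, 5, 7}  B3 = {1, 4, 5}  B4 = {5, 6, 7}  B5 = {4, 5, 9}  B6 = {2, 5, 8}  B7 = {3, 6, 7}
Tree: B1–B2, B2–B3, B2–B4, B2–B5, B1–B6, B4–B7
The largest bag has 3 vertices, giving width 2; this decomposition certifies tw(G) ≤ 2. For the lower bound, the 3 vertices {3, 6, 7} are pairwise adjacent, and any tree decomposition puts a clique entirely inside one bag — forcing width ≥ 2. The upper and lower bounds meet at 2, so that is the treewidth.

2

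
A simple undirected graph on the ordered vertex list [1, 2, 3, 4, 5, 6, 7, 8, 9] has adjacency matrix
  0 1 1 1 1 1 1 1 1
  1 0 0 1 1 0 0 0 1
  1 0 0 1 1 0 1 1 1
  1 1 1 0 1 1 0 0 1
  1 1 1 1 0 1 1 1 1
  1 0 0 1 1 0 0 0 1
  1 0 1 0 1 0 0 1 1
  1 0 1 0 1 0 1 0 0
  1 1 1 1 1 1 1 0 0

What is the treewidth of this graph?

A width-4 tree decomposition is:
Bags: B1 = {1, 2, 4, 5, 9}  B2 = {1, 3, 4, 5, 9}  B3 = {1, 3, 5, 7, 9}  B4 = {1, 3, 5, 7, 8}  B5 = {1, 4, 5, 6, 9}
Tree: B1–B2, B2–B3, B3–B4, B1–B5
Each bag holds 5 vertices, so the decomposition has width 4, which upper-bounds the treewidth. On the other hand G contains the 5-clique {1, 3, 5, 7, 8}. A clique must lie in a single bag of any decomposition, so no decomposition can have width below 4. Hence tw(G) = 4 exactly.

4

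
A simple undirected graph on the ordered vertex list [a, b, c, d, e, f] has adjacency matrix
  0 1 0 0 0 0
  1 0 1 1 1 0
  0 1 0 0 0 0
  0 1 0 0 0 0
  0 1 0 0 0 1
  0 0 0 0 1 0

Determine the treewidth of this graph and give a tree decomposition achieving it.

Treewidth 1.
Bags: B1 = {b, e}  B2 = {a, b}  B3 = {e, f}  B4 = {b, c}  B5 = {b, d}
Tree: B1–B2, B1–B3, B2–B4, B4–B5

Each bag holds 2 vertices, so the decomposition has width 1, which upper-bounds the treewidth. G has an edge, so its treewidth is at least 1. Combining the bounds, tw(G) = 1.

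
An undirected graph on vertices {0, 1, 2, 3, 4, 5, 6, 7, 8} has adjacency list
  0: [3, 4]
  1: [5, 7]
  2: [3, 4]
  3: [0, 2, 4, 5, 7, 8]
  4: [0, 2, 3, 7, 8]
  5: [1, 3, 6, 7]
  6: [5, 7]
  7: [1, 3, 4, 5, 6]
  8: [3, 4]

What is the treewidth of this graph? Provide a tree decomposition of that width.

Each bag holds 3 vertices, so the decomposition has width 2, which upper-bounds the treewidth. For the lower bound, the 3 vertices {1, 5, 7} are pairwise adjacent, and any tree decomposition puts a clique entirely inside one bag — forcing width ≥ 2. Hence tw(G) = 2 exactly.

Treewidth 2.
Bags: B1 = {1, 5, 7}  B2 = {3, 5, 7}  B3 = {3, 4, 7}  B4 = {5, 6, 7}  B5 = {0, 3, 4}  B6 = {2, 3, 4}  B7 = {3, 4, 8}
Tree: B1–B2, B2–B3, B1–B4, B3–B5, B3–B6, B6–B7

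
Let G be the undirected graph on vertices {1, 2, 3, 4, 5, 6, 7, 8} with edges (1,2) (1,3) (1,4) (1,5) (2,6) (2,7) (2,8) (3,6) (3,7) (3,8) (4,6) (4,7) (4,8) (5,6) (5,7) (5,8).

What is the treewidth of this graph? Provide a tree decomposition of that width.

Treewidth 4.
One such decomposition:
Bags: B1 = {2, 3, 4, 5, 7}  B2 = {2, 3, 4, 5, 6}  B3 = {1, 2, 3, 4, 5}  B4 = {2, 3, 4, 5, 8}
Tree: B1–B2, B2–B3, B3–B4

Every bag has size at most 5, so the width is 5 − 1 = 4 and tw(G) ≤ 4. For the lower bound: the 5 vertex sets {4,7}, {5,6}, {1,2}, {3}, {8} are disjoint, each induces a connected subgraph, and every pair is joined by at least one edge of G. Contracting each set to a single vertex therefore yields K_{5} as a minor, and since treewidth is minor-monotone, tw(G) ≥ tw(K_{5}) = 4. The upper and lower bounds meet at 4, so that is the treewidth.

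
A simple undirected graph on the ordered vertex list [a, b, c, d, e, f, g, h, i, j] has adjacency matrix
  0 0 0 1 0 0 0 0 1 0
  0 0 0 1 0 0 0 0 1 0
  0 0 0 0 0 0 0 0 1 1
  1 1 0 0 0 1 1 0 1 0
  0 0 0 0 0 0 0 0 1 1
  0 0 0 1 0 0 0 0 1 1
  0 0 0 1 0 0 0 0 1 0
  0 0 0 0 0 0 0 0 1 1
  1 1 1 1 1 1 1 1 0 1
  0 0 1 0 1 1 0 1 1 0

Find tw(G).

A width-2 tree decomposition is:
Bags: B1 = {d, f, i}  B2 = {f, i, j}  B3 = {h, i, j}  B4 = {d, g, i}  B5 = {b, d, i}  B6 = {c, i, j}  B7 = {a, d, i}  B8 = {e, i, j}
Tree: B1–B2, B2–B3, B1–B4, B1–B5, B2–B6, B1–B7, B6–B8
Each bag holds 3 vertices, so the decomposition has width 2, which upper-bounds the treewidth. On the other hand G contains the 3-clique {d, g, i}. A clique must lie in a single bag of any decomposition, so no decomposition can have width below 2. Combining the bounds, tw(G) = 2.

2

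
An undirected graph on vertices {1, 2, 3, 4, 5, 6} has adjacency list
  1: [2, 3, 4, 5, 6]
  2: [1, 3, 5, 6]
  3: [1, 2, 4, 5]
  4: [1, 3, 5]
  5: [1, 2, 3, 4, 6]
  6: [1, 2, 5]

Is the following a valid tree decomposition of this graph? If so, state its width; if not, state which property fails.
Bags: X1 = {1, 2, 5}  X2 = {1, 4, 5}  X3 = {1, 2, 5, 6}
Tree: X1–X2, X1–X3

No — vertex 3 appears in no bag.

A tree decomposition must satisfy three properties: every vertex lies in some bag; for every edge, both endpoints lie together in some bag; and for every vertex, the bags containing it form a connected subtree. Here vertex 3 appears in no bag, so the decomposition is invalid.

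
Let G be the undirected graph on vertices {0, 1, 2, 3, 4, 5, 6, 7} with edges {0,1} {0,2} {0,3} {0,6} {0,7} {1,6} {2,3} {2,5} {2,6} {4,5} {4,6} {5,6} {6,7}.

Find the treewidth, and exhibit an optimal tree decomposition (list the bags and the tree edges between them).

Treewidth 2.
One such decomposition:
Bags: B1 = {0, 2, 6}  B2 = {2, 5, 6}  B3 = {0, 6, 7}  B4 = {0, 2, 3}  B5 = {4, 5, 6}  B6 = {0, 1, 6}
Tree: B1–B2, B1–B3, B1–B4, B2–B5, B3–B6

Every bag has size at most 3, so the width is 3 − 1 = 2 and tw(G) ≤ 2. For the lower bound, the 3 vertices {0, 2, 3} are pairwise adjacent, and any tree decomposition puts a clique entirely inside one bag — forcing width ≥ 2. Combining the bounds, tw(G) = 2.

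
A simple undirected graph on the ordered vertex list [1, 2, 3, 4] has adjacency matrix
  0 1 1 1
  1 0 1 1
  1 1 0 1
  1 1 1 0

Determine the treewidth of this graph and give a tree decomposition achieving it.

With just one bag of size 4, the width is 4 − 1 = 3, so tw(G) ≤ 3. Conversely, {1, 2, 3, 4} is a clique of size 4, and the vertices of any clique must share a bag in every tree decomposition; so some bag has ≥ 4 vertices and tw(G) ≥ 3. Hence tw(G) = 3 exactly.

Treewidth 3.
Bags: B1 = {1, 2, 3, 4}
Tree: (single bag)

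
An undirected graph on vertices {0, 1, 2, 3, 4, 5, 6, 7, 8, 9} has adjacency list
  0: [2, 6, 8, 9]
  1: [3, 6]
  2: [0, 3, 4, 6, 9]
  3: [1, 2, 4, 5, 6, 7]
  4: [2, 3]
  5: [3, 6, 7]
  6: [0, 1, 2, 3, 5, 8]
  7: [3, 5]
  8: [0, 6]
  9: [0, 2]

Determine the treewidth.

A width-2 tree decomposition is:
Bags: B1 = {2, 3, 4}  B2 = {2, 3, 6}  B3 = {0, 2, 6}  B4 = {3, 5, 6}  B5 = {0, 2, 9}  B6 = {3, 5, 7}  B7 = {1, 3, 6}  B8 = {0, 6, 8}
Tree: B1–B2, B2–B3, B2–B4, B3–B5, B4–B6, B2–B7, B3–B8
Every bag has size at most 3, so the width is 3 − 1 = 2 and tw(G) ≤ 2. For the lower bound, the 3 vertices {0, 6, 8} are pairwise adjacent, and any tree decomposition puts a clique entirely inside one bag — forcing width ≥ 2. Hence tw(G) = 2 exactly.

2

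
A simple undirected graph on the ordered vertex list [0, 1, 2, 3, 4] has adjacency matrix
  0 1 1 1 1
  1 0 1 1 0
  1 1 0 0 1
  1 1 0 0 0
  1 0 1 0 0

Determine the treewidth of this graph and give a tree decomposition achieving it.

Treewidth 2.
Bags: B1 = {0, 1, 3}  B2 = {0, 1, 2}  B3 = {0, 2, 4}
Tree: B1–B2, B2–B3

Every bag has size at most 3, so the width is 3 − 1 = 2 and tw(G) ≤ 2. For the lower bound, the 3 vertices {0, 1, 2} are pairwise adjacent, and any tree decomposition puts a clique entirely inside one bag — forcing width ≥ 2. Combining the bounds, tw(G) = 2.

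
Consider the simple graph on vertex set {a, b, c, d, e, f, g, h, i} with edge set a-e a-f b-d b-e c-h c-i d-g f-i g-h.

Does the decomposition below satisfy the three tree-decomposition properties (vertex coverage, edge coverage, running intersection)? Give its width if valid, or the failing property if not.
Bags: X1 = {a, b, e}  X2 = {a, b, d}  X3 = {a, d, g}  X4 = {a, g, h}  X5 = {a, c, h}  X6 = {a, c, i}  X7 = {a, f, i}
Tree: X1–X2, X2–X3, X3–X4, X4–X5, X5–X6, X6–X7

Yes; width 2.

Vertex coverage: the bags together contain {a, b, c, d, e, f, g, h, i}, the full vertex set. Edge coverage: each edge of G has both endpoints in at least one bag. Running intersection: for every vertex, the bags containing it form a connected subtree. All three properties hold, so this is a valid tree decomposition of width max|bag| − 1 = 2, and hence tw(G) ≤ 2.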